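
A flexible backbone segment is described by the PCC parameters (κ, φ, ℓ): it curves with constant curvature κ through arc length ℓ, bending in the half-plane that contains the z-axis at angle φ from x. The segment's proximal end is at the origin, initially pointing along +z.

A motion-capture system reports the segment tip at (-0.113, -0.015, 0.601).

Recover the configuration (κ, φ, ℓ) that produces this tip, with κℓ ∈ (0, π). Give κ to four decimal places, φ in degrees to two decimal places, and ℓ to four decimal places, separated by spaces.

ρ = √(x²+y²) = √(-0.113² + -0.015²) = 0.11399
φ = atan2(y, x) mod 360° = atan2(-0.015, -0.113) = 187.5614°
|p|² = ρ² + z² = 0.11399² + 0.601² = 0.37419
κ = 2ρ / |p|² = 2×0.11399 / 0.37419 = 0.60926
θ = 2·atan2(ρ, z) = 2·atan2(0.11399, 0.601) = 0.37489 rad
ℓ = θ/κ = 0.37489/0.60926 = 0.61531

0.6093 187.56 0.6153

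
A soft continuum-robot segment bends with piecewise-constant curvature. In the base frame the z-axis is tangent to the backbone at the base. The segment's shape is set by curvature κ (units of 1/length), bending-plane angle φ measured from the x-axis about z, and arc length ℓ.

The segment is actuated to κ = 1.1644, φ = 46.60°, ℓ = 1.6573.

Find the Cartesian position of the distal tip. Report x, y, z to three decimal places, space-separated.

0.797 0.843 0.804

θ = κ·ℓ = 1.1644 × 1.6573 = 1.92976 rad
ρ = (1 − cos θ)/κ = (1 − -0.35130)/1.1644 = 1.16052
z = sin θ / κ = 0.93626/1.1644 = 0.80407
x = ρ cos φ = 1.16052 × cos(46.60°) = 0.79738
y = ρ sin φ = 1.16052 × sin(46.60°) = 0.84320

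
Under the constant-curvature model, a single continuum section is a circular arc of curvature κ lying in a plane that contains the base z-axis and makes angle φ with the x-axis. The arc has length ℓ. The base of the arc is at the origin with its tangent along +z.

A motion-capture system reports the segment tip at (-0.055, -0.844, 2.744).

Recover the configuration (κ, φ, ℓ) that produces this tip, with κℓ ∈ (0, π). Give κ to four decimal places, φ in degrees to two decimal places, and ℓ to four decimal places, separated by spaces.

0.2052 266.27 2.9146

ρ = √(x²+y²) = √(-0.055² + -0.844²) = 0.84579
φ = atan2(y, x) mod 360° = atan2(-0.844, -0.055) = 266.2715°
|p|² = ρ² + z² = 0.84579² + 2.744² = 8.24490
κ = 2ρ / |p|² = 2×0.84579 / 8.24490 = 0.20517
θ = 2·atan2(ρ, z) = 2·atan2(0.84579, 2.744) = 0.59798 rad
ℓ = θ/κ = 0.59798/0.20517 = 2.91463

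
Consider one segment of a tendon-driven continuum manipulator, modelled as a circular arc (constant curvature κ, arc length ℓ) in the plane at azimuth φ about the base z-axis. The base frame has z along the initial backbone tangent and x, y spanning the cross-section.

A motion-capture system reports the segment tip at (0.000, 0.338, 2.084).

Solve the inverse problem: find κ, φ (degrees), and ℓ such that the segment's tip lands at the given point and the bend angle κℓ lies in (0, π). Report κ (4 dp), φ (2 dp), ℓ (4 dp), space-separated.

ρ = √(x²+y²) = √(0.000² + 0.338²) = 0.33800
φ = atan2(y, x) mod 360° = atan2(0.338, 0.000) = 90.0000°
|p|² = ρ² + z² = 0.33800² + 2.084² = 4.45730
κ = 2ρ / |p|² = 2×0.33800 / 4.45730 = 0.15166
θ = 2·atan2(ρ, z) = 2·atan2(0.33800, 2.084) = 0.32158 rad
ℓ = θ/κ = 0.32158/0.15166 = 2.12036

0.1517 90.00 2.1204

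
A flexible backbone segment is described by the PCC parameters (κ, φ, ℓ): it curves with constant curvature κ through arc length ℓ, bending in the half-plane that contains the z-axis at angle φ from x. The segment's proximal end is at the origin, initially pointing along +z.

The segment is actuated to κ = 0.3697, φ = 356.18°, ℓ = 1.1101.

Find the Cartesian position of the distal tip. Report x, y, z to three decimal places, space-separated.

θ = κ·ℓ = 0.3697 × 1.1101 = 0.41040 rad
ρ = (1 − cos θ)/κ = (1 − 0.91696)/0.3697 = 0.22462
z = sin θ / κ = 0.39898/0.3697 = 1.07920
x = ρ cos φ = 0.22462 × cos(356.18°) = 0.22412
y = ρ sin φ = 0.22462 × sin(356.18°) = -0.01496

0.224 -0.015 1.079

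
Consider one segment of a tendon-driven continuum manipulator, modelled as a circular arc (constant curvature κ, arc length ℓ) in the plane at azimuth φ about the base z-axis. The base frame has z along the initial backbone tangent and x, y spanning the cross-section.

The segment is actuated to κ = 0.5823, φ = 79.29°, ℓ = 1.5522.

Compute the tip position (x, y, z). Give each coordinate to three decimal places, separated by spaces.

θ = κ·ℓ = 0.5823 × 1.5522 = 0.90385 rad
ρ = (1 − cos θ)/κ = (1 − 0.61859)/0.5823 = 0.65500
z = sin θ / κ = 0.78571/0.5823 = 1.34932
x = ρ cos φ = 0.65500 × cos(79.29°) = 0.12172
y = ρ sin φ = 0.65500 × sin(79.29°) = 0.64359

0.122 0.644 1.349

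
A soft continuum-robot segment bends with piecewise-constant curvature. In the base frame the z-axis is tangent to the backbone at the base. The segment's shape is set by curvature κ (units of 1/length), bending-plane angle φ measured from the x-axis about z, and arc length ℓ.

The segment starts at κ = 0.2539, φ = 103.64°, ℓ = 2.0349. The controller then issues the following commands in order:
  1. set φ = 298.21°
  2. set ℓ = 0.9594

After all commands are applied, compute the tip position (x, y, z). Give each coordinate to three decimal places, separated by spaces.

initial: κ=0.2539, φ=103.64°, ℓ=2.0349
cmd 1: set φ=298.21° → (κ,φ,ℓ)=(0.2539,298.21°,2.0349) → tip=(0.2430,-0.4530,1.9456)
cmd 2: set ℓ=0.9594 → (κ,φ,ℓ)=(0.2539,298.21°,0.9594) → tip=(0.0550,-0.1025,0.9499)

0.055 -0.102 0.950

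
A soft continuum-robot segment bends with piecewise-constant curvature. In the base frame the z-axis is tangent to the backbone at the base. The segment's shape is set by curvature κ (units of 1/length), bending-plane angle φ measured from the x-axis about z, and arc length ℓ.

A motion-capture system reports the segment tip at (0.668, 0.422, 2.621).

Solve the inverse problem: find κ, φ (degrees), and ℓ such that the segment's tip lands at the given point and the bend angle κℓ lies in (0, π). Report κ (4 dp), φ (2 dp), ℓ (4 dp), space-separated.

ρ = √(x²+y²) = √(0.668² + 0.422²) = 0.79013
φ = atan2(y, x) mod 360° = atan2(0.422, 0.668) = 32.2821°
|p|² = ρ² + z² = 0.79013² + 2.621² = 7.49395
κ = 2ρ / |p|² = 2×0.79013 / 7.49395 = 0.21087
θ = 2·atan2(ρ, z) = 2·atan2(0.79013, 2.621) = 0.58559 rad
ℓ = θ/κ = 0.58559/0.21087 = 2.77702

0.2109 32.28 2.7770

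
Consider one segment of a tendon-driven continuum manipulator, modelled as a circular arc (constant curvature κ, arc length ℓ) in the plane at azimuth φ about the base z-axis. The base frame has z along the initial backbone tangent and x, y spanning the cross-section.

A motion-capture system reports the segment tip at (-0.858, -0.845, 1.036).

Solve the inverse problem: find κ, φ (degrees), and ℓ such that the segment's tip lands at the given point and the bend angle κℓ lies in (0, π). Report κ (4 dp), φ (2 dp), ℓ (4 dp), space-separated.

0.9544 224.56 1.8029

ρ = √(x²+y²) = √(-0.858² + -0.845²) = 1.20424
φ = atan2(y, x) mod 360° = atan2(-0.845, -0.858) = 224.5626°
|p|² = ρ² + z² = 1.20424² + 1.036² = 2.52348
κ = 2ρ / |p|² = 2×1.20424 / 2.52348 = 0.95442
θ = 2·atan2(ρ, z) = 2·atan2(1.20424, 1.036) = 1.72071 rad
ℓ = θ/κ = 1.72071/0.95442 = 1.80288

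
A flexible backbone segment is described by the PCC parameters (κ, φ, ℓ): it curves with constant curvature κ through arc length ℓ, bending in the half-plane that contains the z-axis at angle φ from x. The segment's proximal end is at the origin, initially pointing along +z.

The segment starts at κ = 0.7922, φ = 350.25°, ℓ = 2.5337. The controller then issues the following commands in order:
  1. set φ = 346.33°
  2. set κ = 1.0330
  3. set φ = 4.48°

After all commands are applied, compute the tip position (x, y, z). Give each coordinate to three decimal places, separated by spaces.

initial: κ=0.7922, φ=350.25°, ℓ=2.5337
cmd 1: set φ=346.33° → (κ,φ,ℓ)=(0.7922,346.33°,2.5337) → tip=(1.7450,-0.4244,1.1440)
cmd 2: set κ=1.0330 → (κ,φ,ℓ)=(1.0330,346.33°,2.5337) → tip=(1.7549,-0.4268,0.4846)
cmd 3: set φ=4.48° → (κ,φ,ℓ)=(1.0330,4.48°,2.5337) → tip=(1.8006,0.1411,0.4846)

1.801 0.141 0.485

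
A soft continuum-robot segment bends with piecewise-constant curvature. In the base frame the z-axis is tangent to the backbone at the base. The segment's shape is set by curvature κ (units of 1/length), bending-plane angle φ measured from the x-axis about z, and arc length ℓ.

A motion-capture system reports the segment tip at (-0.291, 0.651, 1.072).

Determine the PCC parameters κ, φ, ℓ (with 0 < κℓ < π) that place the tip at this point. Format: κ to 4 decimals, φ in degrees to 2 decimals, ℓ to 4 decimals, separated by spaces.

ρ = √(x²+y²) = √(-0.291² + 0.651²) = 0.71308
φ = atan2(y, x) mod 360° = atan2(0.651, -0.291) = 114.0849°
|p|² = ρ² + z² = 0.71308² + 1.072² = 1.65767
κ = 2ρ / |p|² = 2×0.71308 / 1.65767 = 0.86034
θ = 2·atan2(ρ, z) = 2·atan2(0.71308, 1.072) = 1.17395 rad
ℓ = θ/κ = 1.17395/0.86034 = 1.36452

0.8603 114.08 1.3645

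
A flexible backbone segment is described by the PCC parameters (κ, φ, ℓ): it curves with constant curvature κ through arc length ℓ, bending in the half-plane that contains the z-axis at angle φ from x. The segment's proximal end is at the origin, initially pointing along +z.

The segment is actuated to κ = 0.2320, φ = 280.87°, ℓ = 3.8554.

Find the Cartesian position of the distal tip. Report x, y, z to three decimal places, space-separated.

0.304 -1.583 3.361

θ = κ·ℓ = 0.2320 × 3.8554 = 0.89445 rad
ρ = (1 − cos θ)/κ = (1 − 0.62595)/0.2320 = 1.61230
z = sin θ / κ = 0.77987/0.2320 = 3.36149
x = ρ cos φ = 1.61230 × cos(280.87°) = 0.30405
y = ρ sin φ = 1.61230 × sin(280.87°) = -1.58337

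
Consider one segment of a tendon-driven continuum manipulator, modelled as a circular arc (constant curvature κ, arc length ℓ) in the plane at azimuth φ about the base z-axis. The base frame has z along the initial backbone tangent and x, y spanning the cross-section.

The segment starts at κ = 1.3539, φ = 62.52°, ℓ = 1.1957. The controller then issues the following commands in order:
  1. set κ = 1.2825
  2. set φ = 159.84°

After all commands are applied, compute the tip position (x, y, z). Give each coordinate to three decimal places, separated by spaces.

initial: κ=1.3539, φ=62.52°, ℓ=1.1957
cmd 1: set κ=1.2825 → (κ,φ,ℓ)=(1.2825,62.52°,1.1957) → tip=(0.3464,0.6659,0.7792)
cmd 2: set φ=159.84° → (κ,φ,ℓ)=(1.2825,159.84°,1.1957) → tip=(-0.7047,0.2587,0.7792)

-0.705 0.259 0.779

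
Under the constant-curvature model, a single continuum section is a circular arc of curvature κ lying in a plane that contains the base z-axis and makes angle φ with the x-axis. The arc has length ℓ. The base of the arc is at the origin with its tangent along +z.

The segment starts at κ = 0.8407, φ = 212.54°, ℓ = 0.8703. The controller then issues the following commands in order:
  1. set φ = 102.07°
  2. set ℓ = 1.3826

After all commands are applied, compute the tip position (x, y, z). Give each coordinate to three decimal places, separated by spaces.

-0.150 0.701 1.092

initial: κ=0.8407, φ=212.54°, ℓ=0.8703
cmd 1: set φ=102.07° → (κ,φ,ℓ)=(0.8407,102.07°,0.8703) → tip=(-0.0637,0.2977,0.7947)
cmd 2: set ℓ=1.3826 → (κ,φ,ℓ)=(0.8407,102.07°,1.3826) → tip=(-0.1499,0.7012,1.0916)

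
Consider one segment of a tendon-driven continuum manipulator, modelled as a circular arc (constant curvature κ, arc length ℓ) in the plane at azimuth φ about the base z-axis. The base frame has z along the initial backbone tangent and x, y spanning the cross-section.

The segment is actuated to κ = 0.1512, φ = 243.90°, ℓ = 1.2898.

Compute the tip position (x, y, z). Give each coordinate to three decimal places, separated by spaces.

θ = κ·ℓ = 0.1512 × 1.2898 = 0.19502 rad
ρ = (1 − cos θ)/κ = (1 − 0.98104)/0.1512 = 0.12537
z = sin θ / κ = 0.19378/0.1512 = 1.28164
x = ρ cos φ = 0.12537 × cos(243.90°) = -0.05515
y = ρ sin φ = 0.12537 × sin(243.90°) = -0.11258

-0.055 -0.113 1.282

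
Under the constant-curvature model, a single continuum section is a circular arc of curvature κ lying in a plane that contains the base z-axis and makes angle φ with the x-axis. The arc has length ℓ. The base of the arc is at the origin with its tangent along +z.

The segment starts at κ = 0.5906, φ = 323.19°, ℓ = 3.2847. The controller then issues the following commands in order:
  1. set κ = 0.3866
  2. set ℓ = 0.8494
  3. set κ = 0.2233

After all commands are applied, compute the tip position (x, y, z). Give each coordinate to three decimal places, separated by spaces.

initial: κ=0.5906, φ=323.19°, ℓ=3.2847
cmd 1: set κ=0.3866 → (κ,φ,ℓ)=(0.3866,323.19°,3.2847) → tip=(1.4571,-1.0904,2.4704)
cmd 2: set ℓ=0.8494 → (κ,φ,ℓ)=(0.3866,323.19°,0.8494) → tip=(0.1107,-0.0828,0.8342)
cmd 3: set κ=0.2233 → (κ,φ,ℓ)=(0.2233,323.19°,0.8494) → tip=(0.0643,-0.0481,0.8443)

0.064 -0.048 0.844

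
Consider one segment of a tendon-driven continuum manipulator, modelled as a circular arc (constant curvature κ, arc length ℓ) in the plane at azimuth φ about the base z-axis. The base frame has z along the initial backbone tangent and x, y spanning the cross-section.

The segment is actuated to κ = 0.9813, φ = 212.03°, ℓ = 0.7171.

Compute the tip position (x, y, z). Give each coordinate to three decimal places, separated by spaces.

θ = κ·ℓ = 0.9813 × 0.7171 = 0.70369 rad
ρ = (1 − cos θ)/κ = (1 − 0.76246)/0.9813 = 0.24207
z = sin θ / κ = 0.64704/0.9813 = 0.65937
x = ρ cos φ = 0.24207 × cos(212.03°) = -0.20522
y = ρ sin φ = 0.24207 × sin(212.03°) = -0.12838

-0.205 -0.128 0.659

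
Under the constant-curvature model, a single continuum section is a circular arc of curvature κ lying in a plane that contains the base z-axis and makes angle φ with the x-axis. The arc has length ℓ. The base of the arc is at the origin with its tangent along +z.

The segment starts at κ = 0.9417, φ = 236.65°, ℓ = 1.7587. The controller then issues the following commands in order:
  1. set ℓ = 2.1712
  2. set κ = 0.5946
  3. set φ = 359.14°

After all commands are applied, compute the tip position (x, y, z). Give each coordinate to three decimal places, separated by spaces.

initial: κ=0.9417, φ=236.65°, ℓ=1.7587
cmd 1: set ℓ=2.1712 → (κ,φ,ℓ)=(0.9417,236.65°,2.1712) → tip=(-0.8502,-1.2918,0.9449)
cmd 2: set κ=0.5946 → (κ,φ,ℓ)=(0.5946,236.65°,2.1712) → tip=(-0.6692,-1.0169,1.6164)
cmd 3: set φ=359.14° → (κ,φ,ℓ)=(0.5946,359.14°,2.1712) → tip=(1.2172,-0.0183,1.6164)

1.217 -0.018 1.616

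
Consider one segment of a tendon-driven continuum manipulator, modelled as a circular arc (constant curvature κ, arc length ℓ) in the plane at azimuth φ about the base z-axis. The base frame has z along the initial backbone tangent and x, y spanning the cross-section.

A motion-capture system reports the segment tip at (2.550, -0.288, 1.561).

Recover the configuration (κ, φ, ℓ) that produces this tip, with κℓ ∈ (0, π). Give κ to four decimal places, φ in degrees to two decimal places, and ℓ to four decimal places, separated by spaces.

ρ = √(x²+y²) = √(2.550² + -0.288²) = 2.56621
φ = atan2(y, x) mod 360° = atan2(-0.288, 2.550) = 353.5563°
|p|² = ρ² + z² = 2.56621² + 1.561² = 9.02216
κ = 2ρ / |p|² = 2×2.56621 / 9.02216 = 0.56887
θ = 2·atan2(ρ, z) = 2·atan2(2.56621, 1.561) = 2.04861 rad
ℓ = θ/κ = 2.04861/0.56887 = 3.60120

0.5689 353.56 3.6012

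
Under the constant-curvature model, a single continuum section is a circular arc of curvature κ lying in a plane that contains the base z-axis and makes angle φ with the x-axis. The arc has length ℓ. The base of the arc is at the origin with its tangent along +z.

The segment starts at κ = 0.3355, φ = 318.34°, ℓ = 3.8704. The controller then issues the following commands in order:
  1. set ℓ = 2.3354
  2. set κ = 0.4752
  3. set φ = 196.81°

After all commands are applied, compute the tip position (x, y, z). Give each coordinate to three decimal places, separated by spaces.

-1.118 -0.338 1.885

initial: κ=0.3355, φ=318.34°, ℓ=3.8704
cmd 1: set ℓ=2.3354 → (κ,φ,ℓ)=(0.3355,318.34°,2.3354) → tip=(0.6493,-0.5777,2.1037)
cmd 2: set κ=0.4752 → (κ,φ,ℓ)=(0.4752,318.34°,2.3354) → tip=(0.8728,-0.7765,1.8847)
cmd 3: set φ=196.81° → (κ,φ,ℓ)=(0.4752,196.81°,2.3354) → tip=(-1.1183,-0.3379,1.8847)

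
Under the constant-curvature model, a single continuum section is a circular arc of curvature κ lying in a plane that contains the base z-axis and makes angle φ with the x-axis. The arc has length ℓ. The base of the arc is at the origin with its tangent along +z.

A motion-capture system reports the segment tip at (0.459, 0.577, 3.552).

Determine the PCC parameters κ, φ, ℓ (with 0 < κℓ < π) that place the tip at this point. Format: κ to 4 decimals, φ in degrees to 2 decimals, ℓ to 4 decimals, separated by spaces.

0.1120 51.50 3.6532

ρ = √(x²+y²) = √(0.459² + 0.577²) = 0.73730
φ = atan2(y, x) mod 360° = atan2(0.577, 0.459) = 51.4980°
|p|² = ρ² + z² = 0.73730² + 3.552² = 13.16031
κ = 2ρ / |p|² = 2×0.73730 / 13.16031 = 0.11205
θ = 2·atan2(ρ, z) = 2·atan2(0.73730, 3.552) = 0.40933 rad
ℓ = θ/κ = 0.40933/0.11205 = 3.65317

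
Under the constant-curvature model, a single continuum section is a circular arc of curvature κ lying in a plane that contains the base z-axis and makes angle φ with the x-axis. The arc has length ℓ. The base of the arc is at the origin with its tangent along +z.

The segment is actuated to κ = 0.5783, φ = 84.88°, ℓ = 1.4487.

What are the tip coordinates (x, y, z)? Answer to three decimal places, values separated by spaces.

θ = κ·ℓ = 0.5783 × 1.4487 = 0.83778 rad
ρ = (1 − cos θ)/κ = (1 − 0.66911)/0.5783 = 0.57217
z = sin θ / κ = 0.74316/0.5783 = 1.28508
x = ρ cos φ = 0.57217 × cos(84.88°) = 0.05106
y = ρ sin φ = 0.57217 × sin(84.88°) = 0.56989

0.051 0.570 1.285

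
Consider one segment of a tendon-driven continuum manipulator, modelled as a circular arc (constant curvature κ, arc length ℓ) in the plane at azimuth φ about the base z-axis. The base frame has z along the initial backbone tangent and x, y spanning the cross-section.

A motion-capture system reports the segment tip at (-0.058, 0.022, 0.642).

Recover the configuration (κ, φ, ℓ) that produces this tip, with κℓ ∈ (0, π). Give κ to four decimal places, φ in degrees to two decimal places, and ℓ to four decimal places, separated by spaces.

0.2982 159.23 0.6460

ρ = √(x²+y²) = √(-0.058² + 0.022²) = 0.06203
φ = atan2(y, x) mod 360° = atan2(0.022, -0.058) = 159.2277°
|p|² = ρ² + z² = 0.06203² + 0.642² = 0.41601
κ = 2ρ / |p|² = 2×0.06203 / 0.41601 = 0.29822
θ = 2·atan2(ρ, z) = 2·atan2(0.06203, 0.642) = 0.19265 rad
ℓ = θ/κ = 0.19265/0.29822 = 0.64599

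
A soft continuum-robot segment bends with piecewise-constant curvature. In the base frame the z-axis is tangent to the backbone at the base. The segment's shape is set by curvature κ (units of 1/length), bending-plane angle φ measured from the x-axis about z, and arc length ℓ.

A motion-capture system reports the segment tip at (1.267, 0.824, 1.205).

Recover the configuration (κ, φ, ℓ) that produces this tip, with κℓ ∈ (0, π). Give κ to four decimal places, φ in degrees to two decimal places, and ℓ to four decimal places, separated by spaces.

0.8090 33.04 2.2192

ρ = √(x²+y²) = √(1.267² + 0.824²) = 1.51138
φ = atan2(y, x) mod 360° = atan2(0.824, 1.267) = 33.0382°
|p|² = ρ² + z² = 1.51138² + 1.205² = 3.73629
κ = 2ρ / |p|² = 2×1.51138 / 3.73629 = 0.80903
θ = 2·atan2(ρ, z) = 2·atan2(1.51138, 1.205) = 1.79543 rad
ℓ = θ/κ = 1.79543/0.80903 = 2.21924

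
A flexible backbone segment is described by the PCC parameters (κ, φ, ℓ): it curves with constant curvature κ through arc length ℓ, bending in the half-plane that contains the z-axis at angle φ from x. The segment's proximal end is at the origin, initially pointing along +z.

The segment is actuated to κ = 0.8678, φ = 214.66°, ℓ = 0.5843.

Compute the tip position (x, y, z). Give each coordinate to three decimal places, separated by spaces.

-0.119 -0.082 0.560

θ = κ·ℓ = 0.8678 × 0.5843 = 0.50706 rad
ρ = (1 − cos θ)/κ = (1 − 0.87418)/0.8678 = 0.14499
z = sin θ / κ = 0.48561/0.8678 = 0.55958
x = ρ cos φ = 0.14499 × cos(214.66°) = -0.11926
y = ρ sin φ = 0.14499 × sin(214.66°) = -0.08246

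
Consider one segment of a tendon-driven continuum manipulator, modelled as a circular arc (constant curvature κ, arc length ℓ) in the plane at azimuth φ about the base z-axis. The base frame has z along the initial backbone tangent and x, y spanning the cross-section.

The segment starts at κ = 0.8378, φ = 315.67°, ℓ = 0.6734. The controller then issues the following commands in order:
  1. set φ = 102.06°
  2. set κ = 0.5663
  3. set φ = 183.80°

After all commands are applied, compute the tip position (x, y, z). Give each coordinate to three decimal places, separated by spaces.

-0.127 -0.008 0.657

initial: κ=0.8378, φ=315.67°, ℓ=0.6734
cmd 1: set φ=102.06° → (κ,φ,ℓ)=(0.8378,102.06°,0.6734) → tip=(-0.0386,0.1809,0.6382)
cmd 2: set κ=0.5663 → (κ,φ,ℓ)=(0.5663,102.06°,0.6734) → tip=(-0.0265,0.1241,0.6572)
cmd 3: set φ=183.80° → (κ,φ,ℓ)=(0.5663,183.80°,0.6734) → tip=(-0.1266,-0.0084,0.6572)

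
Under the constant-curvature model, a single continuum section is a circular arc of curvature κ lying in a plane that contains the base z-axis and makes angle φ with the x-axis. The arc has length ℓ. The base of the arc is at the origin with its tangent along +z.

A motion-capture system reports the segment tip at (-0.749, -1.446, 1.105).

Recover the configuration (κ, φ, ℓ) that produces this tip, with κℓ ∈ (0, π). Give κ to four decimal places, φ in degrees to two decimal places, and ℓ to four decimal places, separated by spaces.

ρ = √(x²+y²) = √(-0.749² + -1.446²) = 1.62847
φ = atan2(y, x) mod 360° = atan2(-1.446, -0.749) = 242.6167°
|p|² = ρ² + z² = 1.62847² + 1.105² = 3.87294
κ = 2ρ / |p|² = 2×1.62847 / 3.87294 = 0.84095
θ = 2·atan2(ρ, z) = 2·atan2(1.62847, 1.105) = 1.94922 rad
ℓ = θ/κ = 1.94922/0.84095 = 2.31789

0.8409 242.62 2.3179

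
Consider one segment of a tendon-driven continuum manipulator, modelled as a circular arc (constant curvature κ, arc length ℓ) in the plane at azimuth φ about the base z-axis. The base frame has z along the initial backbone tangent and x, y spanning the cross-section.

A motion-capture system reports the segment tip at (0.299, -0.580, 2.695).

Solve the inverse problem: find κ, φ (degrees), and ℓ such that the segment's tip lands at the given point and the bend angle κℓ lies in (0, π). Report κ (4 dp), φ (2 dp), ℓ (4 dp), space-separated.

ρ = √(x²+y²) = √(0.299² + -0.580²) = 0.65253
φ = atan2(y, x) mod 360° = atan2(-0.580, 0.299) = 297.2719°
|p|² = ρ² + z² = 0.65253² + 2.695² = 7.68883
κ = 2ρ / |p|² = 2×0.65253 / 7.68883 = 0.16974
θ = 2·atan2(ρ, z) = 2·atan2(0.65253, 2.695) = 0.47511 rad
ℓ = θ/κ = 0.47511/0.16974 = 2.79913

0.1697 297.27 2.7991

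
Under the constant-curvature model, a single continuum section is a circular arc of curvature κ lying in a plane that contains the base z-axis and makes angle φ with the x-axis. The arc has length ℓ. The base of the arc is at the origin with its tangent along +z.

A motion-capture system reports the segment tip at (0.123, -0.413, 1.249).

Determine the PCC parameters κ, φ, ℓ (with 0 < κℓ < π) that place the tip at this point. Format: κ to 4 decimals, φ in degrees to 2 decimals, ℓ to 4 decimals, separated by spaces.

ρ = √(x²+y²) = √(0.123² + -0.413²) = 0.43093
φ = atan2(y, x) mod 360° = atan2(-0.413, 0.123) = 286.5846°
|p|² = ρ² + z² = 0.43093² + 1.249² = 1.74570
κ = 2ρ / |p|² = 2×0.43093 / 1.74570 = 0.49370
θ = 2·atan2(ρ, z) = 2·atan2(0.43093, 1.249) = 0.66446 rad
ℓ = θ/κ = 0.66446/0.49370 = 1.34587

0.4937 286.58 1.3459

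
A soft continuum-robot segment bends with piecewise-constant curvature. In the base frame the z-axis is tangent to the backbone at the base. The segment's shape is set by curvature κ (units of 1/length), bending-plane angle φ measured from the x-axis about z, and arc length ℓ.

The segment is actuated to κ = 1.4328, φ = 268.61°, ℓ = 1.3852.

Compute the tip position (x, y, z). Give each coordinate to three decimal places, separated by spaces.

-0.024 -0.978 0.639

θ = κ·ℓ = 1.4328 × 1.3852 = 1.98471 rad
ρ = (1 − cos θ)/κ = (1 − -0.40220)/1.4328 = 0.97864
z = sin θ / κ = 0.91555/1.4328 = 0.63899
x = ρ cos φ = 0.97864 × cos(268.61°) = -0.02374
y = ρ sin φ = 0.97864 × sin(268.61°) = -0.97836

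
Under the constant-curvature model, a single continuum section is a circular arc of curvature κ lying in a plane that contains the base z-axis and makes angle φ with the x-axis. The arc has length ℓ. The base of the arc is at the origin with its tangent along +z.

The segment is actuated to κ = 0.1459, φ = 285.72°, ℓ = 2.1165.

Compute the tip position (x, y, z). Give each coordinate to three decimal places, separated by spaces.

0.088 -0.312 2.083

θ = κ·ℓ = 0.1459 × 2.1165 = 0.30880 rad
ρ = (1 − cos θ)/κ = (1 − 0.95270)/0.1459 = 0.32420
z = sin θ / κ = 0.30391/0.1459 = 2.08302
x = ρ cos φ = 0.32420 × cos(285.72°) = 0.08784
y = ρ sin φ = 0.32420 × sin(285.72°) = -0.31207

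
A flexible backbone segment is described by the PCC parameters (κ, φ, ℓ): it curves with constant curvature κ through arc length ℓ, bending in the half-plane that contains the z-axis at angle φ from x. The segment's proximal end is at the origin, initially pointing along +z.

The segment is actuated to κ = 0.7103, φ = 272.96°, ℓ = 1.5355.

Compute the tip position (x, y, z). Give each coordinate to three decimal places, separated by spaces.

θ = κ·ℓ = 0.7103 × 1.5355 = 1.09067 rad
ρ = (1 − cos θ)/κ = (1 − 0.46190)/0.7103 = 0.75757
z = sin θ / κ = 0.88693/0.7103 = 1.24868
x = ρ cos φ = 0.75757 × cos(272.96°) = 0.03912
y = ρ sin φ = 0.75757 × sin(272.96°) = -0.75656

0.039 -0.757 1.249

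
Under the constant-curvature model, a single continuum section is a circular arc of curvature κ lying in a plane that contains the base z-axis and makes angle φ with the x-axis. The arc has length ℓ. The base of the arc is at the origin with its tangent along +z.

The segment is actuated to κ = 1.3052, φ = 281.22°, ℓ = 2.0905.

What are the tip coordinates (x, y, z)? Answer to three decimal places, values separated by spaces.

θ = κ·ℓ = 1.3052 × 2.0905 = 2.72852 rad
ρ = (1 − cos θ)/κ = (1 − -0.91589)/1.3052 = 1.46789
z = sin θ / κ = 0.40142/1.3052 = 0.30756
x = ρ cos φ = 1.46789 × cos(281.22°) = 0.28562
y = ρ sin φ = 1.46789 × sin(281.22°) = -1.43984

0.286 -1.440 0.308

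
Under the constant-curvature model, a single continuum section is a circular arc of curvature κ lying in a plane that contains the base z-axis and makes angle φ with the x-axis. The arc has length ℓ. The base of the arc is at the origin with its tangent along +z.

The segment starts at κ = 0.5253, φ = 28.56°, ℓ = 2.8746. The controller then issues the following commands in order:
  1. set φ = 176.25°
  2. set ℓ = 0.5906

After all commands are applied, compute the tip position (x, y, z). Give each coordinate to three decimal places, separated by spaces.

-0.091 0.006 0.581

initial: κ=0.5253, φ=28.56°, ℓ=2.8746
cmd 1: set φ=176.25° → (κ,φ,ℓ)=(0.5253,176.25°,2.8746) → tip=(-1.7842,0.1169,1.9002)
cmd 2: set ℓ=0.5906 → (κ,φ,ℓ)=(0.5253,176.25°,0.5906) → tip=(-0.0907,0.0059,0.5812)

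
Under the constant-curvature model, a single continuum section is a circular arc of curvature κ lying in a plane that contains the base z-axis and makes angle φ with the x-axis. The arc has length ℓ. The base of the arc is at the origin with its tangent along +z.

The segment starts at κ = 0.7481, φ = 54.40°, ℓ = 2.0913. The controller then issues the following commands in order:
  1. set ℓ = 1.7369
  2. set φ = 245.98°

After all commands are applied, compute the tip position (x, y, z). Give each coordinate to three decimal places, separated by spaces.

-0.398 -0.894 1.288

initial: κ=0.7481, φ=54.40°, ℓ=2.0913
cmd 1: set ℓ=1.7369 → (κ,φ,ℓ)=(0.7481,54.40°,1.7369) → tip=(0.5695,0.7955,1.2878)
cmd 2: set φ=245.98° → (κ,φ,ℓ)=(0.7481,245.98°,1.7369) → tip=(-0.3982,-0.8936,1.2878)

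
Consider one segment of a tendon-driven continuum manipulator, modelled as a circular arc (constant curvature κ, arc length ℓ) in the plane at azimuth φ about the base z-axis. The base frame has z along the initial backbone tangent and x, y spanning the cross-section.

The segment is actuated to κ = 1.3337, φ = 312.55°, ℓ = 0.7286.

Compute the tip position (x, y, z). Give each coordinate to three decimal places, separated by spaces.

0.221 -0.241 0.619

θ = κ·ℓ = 1.3337 × 0.7286 = 0.97173 rad
ρ = (1 − cos θ)/κ = (1 − 0.56387)/1.3337 = 0.32701
z = sin θ / κ = 0.82586/1.3337 = 0.61923
x = ρ cos φ = 0.32701 × cos(312.55°) = 0.22113
y = ρ sin φ = 0.32701 × sin(312.55°) = -0.24090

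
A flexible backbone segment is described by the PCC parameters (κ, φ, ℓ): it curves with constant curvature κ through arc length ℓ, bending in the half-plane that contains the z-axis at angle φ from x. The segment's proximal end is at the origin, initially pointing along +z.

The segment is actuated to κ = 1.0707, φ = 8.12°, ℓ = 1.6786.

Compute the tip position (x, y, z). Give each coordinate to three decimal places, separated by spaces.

1.132 0.162 0.910

θ = κ·ℓ = 1.0707 × 1.6786 = 1.79728 rad
ρ = (1 − cos θ)/κ = (1 − -0.22455)/1.0707 = 1.14369
z = sin θ / κ = 0.97446/1.0707 = 0.91012
x = ρ cos φ = 1.14369 × cos(8.12°) = 1.13222
y = ρ sin φ = 1.14369 × sin(8.12°) = 0.16154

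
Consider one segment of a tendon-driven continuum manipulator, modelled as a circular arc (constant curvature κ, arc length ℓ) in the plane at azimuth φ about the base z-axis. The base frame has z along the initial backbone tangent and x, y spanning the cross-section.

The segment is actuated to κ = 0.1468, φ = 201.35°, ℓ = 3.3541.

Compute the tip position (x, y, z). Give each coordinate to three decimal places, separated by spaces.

θ = κ·ℓ = 0.1468 × 3.3541 = 0.49238 rad
ρ = (1 − cos θ)/κ = (1 − 0.88121)/0.1468 = 0.80920
z = sin θ / κ = 0.47273/0.1468 = 3.22021
x = ρ cos φ = 0.80920 × cos(201.35°) = -0.75367
y = ρ sin φ = 0.80920 × sin(201.35°) = -0.29460

-0.754 -0.295 3.220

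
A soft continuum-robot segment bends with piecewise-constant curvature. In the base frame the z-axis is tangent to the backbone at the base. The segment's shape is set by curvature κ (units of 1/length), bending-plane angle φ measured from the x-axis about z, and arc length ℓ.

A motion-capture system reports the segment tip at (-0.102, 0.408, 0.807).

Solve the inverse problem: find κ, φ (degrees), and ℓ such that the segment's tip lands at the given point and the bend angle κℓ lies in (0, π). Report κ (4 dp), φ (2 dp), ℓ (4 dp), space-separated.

ρ = √(x²+y²) = √(-0.102² + 0.408²) = 0.42056
φ = atan2(y, x) mod 360° = atan2(0.408, -0.102) = 104.0362°
|p|² = ρ² + z² = 0.42056² + 0.807² = 0.82812
κ = 2ρ / |p|² = 2×0.42056 / 0.82812 = 1.01569
θ = 2·atan2(ρ, z) = 2·atan2(0.42056, 0.807) = 0.96083 rad
ℓ = θ/κ = 0.96083/1.01569 = 0.94598

1.0157 104.04 0.9460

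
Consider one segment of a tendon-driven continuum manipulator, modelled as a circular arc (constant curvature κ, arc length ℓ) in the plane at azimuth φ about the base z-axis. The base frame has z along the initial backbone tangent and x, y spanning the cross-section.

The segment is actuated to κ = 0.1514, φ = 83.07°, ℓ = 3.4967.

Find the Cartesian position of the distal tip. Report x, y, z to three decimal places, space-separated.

0.109 0.898 3.336

θ = κ·ℓ = 0.1514 × 3.4967 = 0.52940 rad
ρ = (1 − cos θ)/κ = (1 − 0.86311)/0.1514 = 0.90416
z = sin θ / κ = 0.50502/0.1514 = 3.33564
x = ρ cos φ = 0.90416 × cos(83.07°) = 0.10909
y = ρ sin φ = 0.90416 × sin(83.07°) = 0.89756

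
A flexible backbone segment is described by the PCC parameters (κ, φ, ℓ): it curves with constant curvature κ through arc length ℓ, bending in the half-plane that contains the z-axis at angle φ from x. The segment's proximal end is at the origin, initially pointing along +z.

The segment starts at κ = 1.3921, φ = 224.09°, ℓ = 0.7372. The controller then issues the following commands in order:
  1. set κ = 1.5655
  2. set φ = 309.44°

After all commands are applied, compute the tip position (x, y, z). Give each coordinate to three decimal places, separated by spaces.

0.242 -0.294 0.584

initial: κ=1.3921, φ=224.09°, ℓ=0.7372
cmd 1: set κ=1.5655 → (κ,φ,ℓ)=(1.5655,224.09°,0.7372) → tip=(-0.2731,-0.2646,0.5841)
cmd 2: set φ=309.44° → (κ,φ,ℓ)=(1.5655,309.44°,0.7372) → tip=(0.2415,-0.2936,0.5841)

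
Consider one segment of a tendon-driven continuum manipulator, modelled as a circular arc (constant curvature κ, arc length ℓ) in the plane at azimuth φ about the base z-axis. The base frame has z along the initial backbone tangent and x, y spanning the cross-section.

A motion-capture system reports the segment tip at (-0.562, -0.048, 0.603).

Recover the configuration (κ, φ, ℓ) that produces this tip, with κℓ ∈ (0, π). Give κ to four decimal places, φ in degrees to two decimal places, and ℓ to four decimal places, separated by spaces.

ρ = √(x²+y²) = √(-0.562² + -0.048²) = 0.56405
φ = atan2(y, x) mod 360° = atan2(-0.048, -0.562) = 184.8817°
|p|² = ρ² + z² = 0.56405² + 0.603² = 0.68176
κ = 2ρ / |p|² = 2×0.56405 / 0.68176 = 1.65468
θ = 2·atan2(ρ, z) = 2·atan2(0.56405, 0.603) = 1.50406 rad
ℓ = θ/κ = 1.50406/1.65468 = 0.90897

1.6547 184.88 0.9090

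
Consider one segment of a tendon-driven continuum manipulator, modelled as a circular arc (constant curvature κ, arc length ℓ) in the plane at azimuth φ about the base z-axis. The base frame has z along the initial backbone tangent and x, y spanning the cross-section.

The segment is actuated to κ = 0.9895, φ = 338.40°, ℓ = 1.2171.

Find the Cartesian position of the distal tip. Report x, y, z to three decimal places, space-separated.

θ = κ·ℓ = 0.9895 × 1.2171 = 1.20432 rad
ρ = (1 − cos θ)/κ = (1 − 0.35833)/0.9895 = 0.64848
z = sin θ / κ = 0.93360/0.9895 = 0.94350
x = ρ cos φ = 0.64848 × cos(338.40°) = 0.60294
y = ρ sin φ = 0.64848 × sin(338.40°) = -0.23872

0.603 -0.239 0.944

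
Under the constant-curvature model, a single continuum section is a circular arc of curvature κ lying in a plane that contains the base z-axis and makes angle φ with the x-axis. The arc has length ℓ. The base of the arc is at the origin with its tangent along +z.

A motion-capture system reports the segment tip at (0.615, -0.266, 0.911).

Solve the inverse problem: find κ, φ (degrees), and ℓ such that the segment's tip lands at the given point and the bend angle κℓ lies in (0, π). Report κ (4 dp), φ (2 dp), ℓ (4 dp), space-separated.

ρ = √(x²+y²) = √(0.615² + -0.266²) = 0.67006
φ = atan2(y, x) mod 360° = atan2(-0.266, 0.615) = 336.6105°
|p|² = ρ² + z² = 0.67006² + 0.911² = 1.27890
κ = 2ρ / |p|² = 2×0.67006 / 1.27890 = 1.04787
θ = 2·atan2(ρ, z) = 2·atan2(0.67006, 0.911) = 1.26834 rad
ℓ = θ/κ = 1.26834/1.04787 = 1.21040

1.0479 336.61 1.2104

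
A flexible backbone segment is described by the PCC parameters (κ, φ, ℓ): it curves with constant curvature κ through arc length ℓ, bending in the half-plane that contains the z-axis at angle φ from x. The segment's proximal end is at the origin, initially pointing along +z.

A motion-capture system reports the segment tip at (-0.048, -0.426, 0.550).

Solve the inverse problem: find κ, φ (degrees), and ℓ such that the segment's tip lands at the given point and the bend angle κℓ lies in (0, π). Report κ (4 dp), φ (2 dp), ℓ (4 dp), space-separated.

ρ = √(x²+y²) = √(-0.048² + -0.426²) = 0.42870
φ = atan2(y, x) mod 360° = atan2(-0.426, -0.048) = 263.5713°
|p|² = ρ² + z² = 0.42870² + 0.550² = 0.48628
κ = 2ρ / |p|² = 2×0.42870 / 0.48628 = 1.76316
θ = 2·atan2(ρ, z) = 2·atan2(0.42870, 0.550) = 1.32416 rad
ℓ = θ/κ = 1.32416/1.76316 = 0.75102

1.7632 263.57 0.7510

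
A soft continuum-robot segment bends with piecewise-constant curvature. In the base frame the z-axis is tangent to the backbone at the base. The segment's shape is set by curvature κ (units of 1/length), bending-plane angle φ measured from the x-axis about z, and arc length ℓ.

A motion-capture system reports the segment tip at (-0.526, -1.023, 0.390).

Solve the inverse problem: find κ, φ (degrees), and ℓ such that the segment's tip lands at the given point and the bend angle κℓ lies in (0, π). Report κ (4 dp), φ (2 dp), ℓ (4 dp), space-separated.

1.5594 242.79 1.5954

ρ = √(x²+y²) = √(-0.526² + -1.023²) = 1.15031
φ = atan2(y, x) mod 360° = atan2(-1.023, -0.526) = 242.7890°
|p|² = ρ² + z² = 1.15031² + 0.390² = 1.47530
κ = 2ρ / |p|² = 2×1.15031 / 1.47530 = 1.55942
θ = 2·atan2(ρ, z) = 2·atan2(1.15031, 0.390) = 2.48784 rad
ℓ = θ/κ = 2.48784/1.55942 = 1.59537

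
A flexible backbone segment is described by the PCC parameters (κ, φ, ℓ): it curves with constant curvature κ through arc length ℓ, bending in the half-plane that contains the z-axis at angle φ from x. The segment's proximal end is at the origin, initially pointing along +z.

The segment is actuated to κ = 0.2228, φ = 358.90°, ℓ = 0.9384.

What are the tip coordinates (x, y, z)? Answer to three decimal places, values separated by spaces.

θ = κ·ℓ = 0.2228 × 0.9384 = 0.20908 rad
ρ = (1 − cos θ)/κ = (1 − 0.97822)/0.2228 = 0.09774
z = sin θ / κ = 0.20756/0.2228 = 0.93158
x = ρ cos φ = 0.09774 × cos(358.90°) = 0.09772
y = ρ sin φ = 0.09774 × sin(358.90°) = -0.00188

0.098 -0.002 0.932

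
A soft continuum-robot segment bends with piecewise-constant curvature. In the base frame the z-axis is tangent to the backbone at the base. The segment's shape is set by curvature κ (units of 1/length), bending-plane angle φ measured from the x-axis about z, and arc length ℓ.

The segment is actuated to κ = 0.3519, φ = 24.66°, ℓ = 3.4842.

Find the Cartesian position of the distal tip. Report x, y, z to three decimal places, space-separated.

θ = κ·ℓ = 0.3519 × 3.4842 = 1.22609 rad
ρ = (1 − cos θ)/κ = (1 − 0.33792)/0.3519 = 1.88144
z = sin θ / κ = 0.94117/0.3519 = 2.67455
x = ρ cos φ = 1.88144 × cos(24.66°) = 1.70985
y = ρ sin φ = 1.88144 × sin(24.66°) = 0.78500

1.710 0.785 2.675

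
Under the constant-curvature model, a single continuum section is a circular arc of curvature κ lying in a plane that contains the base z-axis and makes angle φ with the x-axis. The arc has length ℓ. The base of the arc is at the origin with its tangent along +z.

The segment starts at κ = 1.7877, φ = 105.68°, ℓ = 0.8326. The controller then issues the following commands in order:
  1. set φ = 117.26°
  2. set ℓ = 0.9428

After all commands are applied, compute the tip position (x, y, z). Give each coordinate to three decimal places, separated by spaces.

initial: κ=1.7877, φ=105.68°, ℓ=0.8326
cmd 1: set φ=117.26° → (κ,φ,ℓ)=(1.7877,117.26°,0.8326) → tip=(-0.2351,0.4563,0.5575)
cmd 2: set ℓ=0.9428 → (κ,φ,ℓ)=(1.7877,117.26°,0.9428) → tip=(-0.2855,0.5541,0.5557)

-0.286 0.554 0.556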